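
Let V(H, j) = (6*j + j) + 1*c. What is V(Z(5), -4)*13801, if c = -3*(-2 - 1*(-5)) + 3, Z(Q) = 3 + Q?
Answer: -469234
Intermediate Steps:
c = -6 (c = -3*(-2 + 5) + 3 = -3*3 + 3 = -9 + 3 = -6)
V(H, j) = -6 + 7*j (V(H, j) = (6*j + j) + 1*(-6) = 7*j - 6 = -6 + 7*j)
V(Z(5), -4)*13801 = (-6 + 7*(-4))*13801 = (-6 - 28)*13801 = -34*13801 = -469234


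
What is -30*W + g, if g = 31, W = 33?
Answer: -959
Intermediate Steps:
-30*W + g = -30*33 + 31 = -990 + 31 = -959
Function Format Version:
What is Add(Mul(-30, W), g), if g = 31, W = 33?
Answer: -959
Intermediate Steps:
Add(Mul(-30, W), g) = Add(Mul(-30, 33), 31) = Add(-990, 31) = -959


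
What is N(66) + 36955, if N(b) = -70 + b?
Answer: 36951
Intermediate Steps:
N(66) + 36955 = (-70 + 66) + 36955 = -4 + 36955 = 36951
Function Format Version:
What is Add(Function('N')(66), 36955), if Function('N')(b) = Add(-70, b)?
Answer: 36951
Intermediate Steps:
Add(Function('N')(66), 36955) = Add(Add(-70, 66), 36955) = Add(-4, 36955) = 36951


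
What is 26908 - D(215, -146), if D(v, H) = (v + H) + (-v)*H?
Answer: -4551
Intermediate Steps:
D(v, H) = H + v - H*v (D(v, H) = (H + v) - H*v = H + v - H*v)
26908 - D(215, -146) = 26908 - (-146 + 215 - 1*(-146)*215) = 26908 - (-146 + 215 + 31390) = 26908 - 1*31459 = 26908 - 31459 = -4551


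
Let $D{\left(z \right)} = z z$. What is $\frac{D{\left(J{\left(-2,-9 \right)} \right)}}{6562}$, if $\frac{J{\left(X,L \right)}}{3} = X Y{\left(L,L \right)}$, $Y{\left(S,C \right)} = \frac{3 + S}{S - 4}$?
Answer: $\frac{648}{554489} \approx 0.0011686$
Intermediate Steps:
$Y{\left(S,C \right)} = \frac{3 + S}{-4 + S}$
$J{\left(X,L \right)} = \frac{3 X \left(3 + L\right)}{-4 + L}$ ($J{\left(X,L \right)} = 3 X \frac{3 + L}{-4 + L} = 3 \frac{X \left(3 + L\right)}{-4 + L} = \frac{3 X \left(3 + L\right)}{-4 + L}$)
$D{\left(z \right)} = z^{2}$
$\frac{D{\left(J{\left(-2,-9 \right)} \right)}}{6562} = \frac{\left(3 \left(-2\right) \frac{1}{-4 - 9} \left(3 - 9\right)\right)^{2}}{6562} = \left(3 \left(-2\right) \frac{1}{-13} \left(-6\right)\right)^{2} \cdot \frac{1}{6562} = \left(3 \left(-2\right) \left(- \frac{1}{13}\right) \left(-6\right)\right)^{2} \cdot \frac{1}{6562} = \left(- \frac{36}{13}\right)^{2} \cdot \frac{1}{6562} = \frac{1296}{169} \cdot \frac{1}{6562} = \frac{648}{554489}$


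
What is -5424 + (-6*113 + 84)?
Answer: -6018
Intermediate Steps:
-5424 + (-6*113 + 84) = -5424 + (-678 + 84) = -5424 - 594 = -6018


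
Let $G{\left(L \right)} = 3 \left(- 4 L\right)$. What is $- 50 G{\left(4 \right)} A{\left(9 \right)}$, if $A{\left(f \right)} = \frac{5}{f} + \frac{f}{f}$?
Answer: $\frac{11200}{3} \approx 3733.3$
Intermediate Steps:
$A{\left(f \right)} = 1 + \frac{5}{f}$ ($A{\left(f \right)} = \frac{5}{f} + 1 = 1 + \frac{5}{f}$)
$G{\left(L \right)} = - 12 L$
$- 50 G{\left(4 \right)} A{\left(9 \right)} = - 50 \left(\left(-12\right) 4\right) \frac{5 + 9}{9} = \left(-50\right) \left(-48\right) \frac{1}{9} \cdot 14 = 2400 \cdot \frac{14}{9} = \frac{11200}{3}$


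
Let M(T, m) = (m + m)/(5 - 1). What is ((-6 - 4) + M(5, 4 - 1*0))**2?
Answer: 64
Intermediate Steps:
M(T, m) = m/2 (M(T, m) = (2*m)/4 = (2*m)*(1/4) = m/2)
((-6 - 4) + M(5, 4 - 1*0))**2 = ((-6 - 4) + (4 - 1*0)/2)**2 = (-10 + (4 + 0)/2)**2 = (-10 + (1/2)*4)**2 = (-10 + 2)**2 = (-8)**2 = 64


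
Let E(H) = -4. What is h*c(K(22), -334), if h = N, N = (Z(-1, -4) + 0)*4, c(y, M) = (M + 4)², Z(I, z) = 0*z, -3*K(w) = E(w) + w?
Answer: 0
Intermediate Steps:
K(w) = 4/3 - w/3 (K(w) = -(-4 + w)/3 = 4/3 - w/3)
Z(I, z) = 0
c(y, M) = (4 + M)²
N = 0 (N = (0 + 0)*4 = 0*4 = 0)
h = 0
h*c(K(22), -334) = 0*(4 - 334)² = 0*(-330)² = 0*108900 = 0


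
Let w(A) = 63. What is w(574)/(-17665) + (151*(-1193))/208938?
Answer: -3195389189/3690889770 ≈ -0.86575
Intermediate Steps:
w(574)/(-17665) + (151*(-1193))/208938 = 63/(-17665) + (151*(-1193))/208938 = 63*(-1/17665) - 180143*1/208938 = -63/17665 - 180143/208938 = -3195389189/3690889770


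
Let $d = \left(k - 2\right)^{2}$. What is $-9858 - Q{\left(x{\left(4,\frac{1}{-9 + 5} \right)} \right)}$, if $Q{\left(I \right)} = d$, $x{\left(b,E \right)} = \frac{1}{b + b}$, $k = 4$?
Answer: $-9862$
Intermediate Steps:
$x{\left(b,E \right)} = \frac{1}{2 b}$
$d = 4$ ($d = \left(4 - 2\right)^{2} = 2^{2} = 4$)
$Q{\left(I \right)} = 4$
$-9858 - Q{\left(x{\left(4,\frac{1}{-9 + 5} \right)} \right)} = -9858 - 4 = -9862$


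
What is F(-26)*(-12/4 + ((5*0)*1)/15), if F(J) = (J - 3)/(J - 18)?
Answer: -87/44 ≈ -1.9773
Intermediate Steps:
F(J) = (-3 + J)/(-18 + J)
F(-26)*(-12/4 + ((5*0)*1)/15) = ((-3 - 26)/(-18 - 26))*(-12/4 + ((5*0)*1)/15) = (-29/(-44))*(-12*¼ + (0*1)*(1/15)) = (-1/44*(-29))*(-3 + 0*(1/15)) = 29*(-3 + 0)/44 = (29/44)*(-3) = -87/44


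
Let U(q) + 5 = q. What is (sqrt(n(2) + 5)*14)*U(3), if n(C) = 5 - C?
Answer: -56*sqrt(2) ≈ -79.196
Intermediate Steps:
U(q) = -5 + q
(sqrt(n(2) + 5)*14)*U(3) = (sqrt((5 - 1*2) + 5)*14)*(-5 + 3) = (sqrt((5 - 2) + 5)*14)*(-2) = (sqrt(3 + 5)*14)*(-2) = (sqrt(8)*14)*(-2) = ((2*sqrt(2))*14)*(-2) = (28*sqrt(2))*(-2) = -56*sqrt(2)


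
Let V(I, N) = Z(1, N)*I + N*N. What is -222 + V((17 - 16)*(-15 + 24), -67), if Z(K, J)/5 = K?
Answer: 4312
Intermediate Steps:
Z(K, J) = 5*K
V(I, N) = N² + 5*I (V(I, N) = (5*1)*I + N*N = 5*I + N² = N² + 5*I)
-222 + V((17 - 16)*(-15 + 24), -67) = -222 + ((-67)² + 5*((17 - 16)*(-15 + 24))) = -222 + (4489 + 5*(1*9)) = -222 + (4489 + 5*9) = -222 + (4489 + 45) = -222 + 4534 = 4312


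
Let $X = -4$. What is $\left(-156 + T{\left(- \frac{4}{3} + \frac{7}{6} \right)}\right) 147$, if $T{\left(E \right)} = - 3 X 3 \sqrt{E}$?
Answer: $-22932 + 882 i \sqrt{6} \approx -22932.0 + 2160.4 i$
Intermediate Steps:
$T{\left(E \right)} = 36 \sqrt{E}$ ($T{\left(E \right)} = \left(-3\right) \left(-4\right) 3 \sqrt{E} = 12 \cdot 3 \sqrt{E} = 36 \sqrt{E}$)
$\left(-156 + T{\left(- \frac{4}{3} + \frac{7}{6} \right)}\right) 147 = \left(-156 + 36 \sqrt{- \frac{4}{3} + \frac{7}{6}}\right) 147 = \left(-156 + 36 \sqrt{- \frac{1}{6}}\right) 147 = \left(-156 + 36 \frac{i \sqrt{6}}{6}\right) 147 = \left(-156 + 6 i \sqrt{6}\right) 147 = -22932 + 882 i \sqrt{6}$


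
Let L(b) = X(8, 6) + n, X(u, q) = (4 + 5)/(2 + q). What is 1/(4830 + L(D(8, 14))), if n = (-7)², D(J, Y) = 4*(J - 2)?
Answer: 8/39041 ≈ 0.00020491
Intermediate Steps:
D(J, Y) = -8 + 4*J (D(J, Y) = 4*(-2 + J) = -8 + 4*J)
X(u, q) = 9/(2 + q)
n = 49
L(b) = 401/8 (L(b) = 9/(2 + 6) + 49 = 9/8 + 49 = 401/8)
1/(4830 + L(D(8, 14))) = 1/(4830 + 401/8) = 1/(39041/8) = 8/39041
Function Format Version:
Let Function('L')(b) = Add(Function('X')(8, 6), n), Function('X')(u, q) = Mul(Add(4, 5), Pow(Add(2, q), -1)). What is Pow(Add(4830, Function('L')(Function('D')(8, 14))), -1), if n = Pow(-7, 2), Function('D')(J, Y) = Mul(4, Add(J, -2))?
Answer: Rational(8, 39041) ≈ 0.00020491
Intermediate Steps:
Function('D')(J, Y) = Add(-8, Mul(4, J)) (Function('D')(J, Y) = Mul(4, Add(-2, J)) = Add(-8, Mul(4, J)))
Function('X')(u, q) = Mul(9, Pow(Add(2, q), -1))
n = 49
Function('L')(b) = Rational(401, 8) (Function('L')(b) = Add(Mul(9, Pow(Add(2, 6), -1)), 49) = Add(Mul(9, Pow(8, -1)), 49) = Add(Mul(9, Rational(1, 8)), 49) = Add(Rational(9, 8), 49) = Rational(401, 8))
Pow(Add(4830, Function('L')(Function('D')(8, 14))), -1) = Pow(Add(4830, Rational(401, 8)), -1) = Pow(Rational(39041, 8), -1) = Rational(8, 39041)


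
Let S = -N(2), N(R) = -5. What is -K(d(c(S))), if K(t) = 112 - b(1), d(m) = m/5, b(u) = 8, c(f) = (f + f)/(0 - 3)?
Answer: -104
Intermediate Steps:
S = 5 (S = -1*(-5) = 5)
c(f) = -2*f/3 (c(f) = (2*f)/(-3) = (2*f)*(-1/3) = -2*f/3)
d(m) = m/5
K(t) = 104 (K(t) = 112 - 1*8 = 112 - 8 = 104)
-K(d(c(S))) = -1*104 = -104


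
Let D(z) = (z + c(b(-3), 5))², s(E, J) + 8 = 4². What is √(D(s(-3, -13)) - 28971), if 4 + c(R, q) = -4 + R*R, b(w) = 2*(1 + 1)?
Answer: I*√28715 ≈ 169.46*I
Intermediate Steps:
b(w) = 4 (b(w) = 2*2 = 4)
s(E, J) = 8 (s(E, J) = -8 + 4² = -8 + 16 = 8)
c(R, q) = -8 + R² (c(R, q) = -4 + (-4 + R*R) = -4 + (-4 + R²) = -8 + R²)
D(z) = (8 + z)² (D(z) = (z + (-8 + 4²))² = (z + (-8 + 16))² = (z + 8)² = (8 + z)²)
√(D(s(-3, -13)) - 28971) = √((8 + 8)² - 28971) = √(16² - 28971) = √(256 - 28971) = √(-28715) = I*√28715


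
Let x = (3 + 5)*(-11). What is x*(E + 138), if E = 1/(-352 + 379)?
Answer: -327976/27 ≈ -12147.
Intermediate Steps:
E = 1/27 ≈ 0.037037
x = -88 (x = 8*(-11) = -88)
x*(E + 138) = -88*(1/27 + 138) = -88*3727/27 = -327976/27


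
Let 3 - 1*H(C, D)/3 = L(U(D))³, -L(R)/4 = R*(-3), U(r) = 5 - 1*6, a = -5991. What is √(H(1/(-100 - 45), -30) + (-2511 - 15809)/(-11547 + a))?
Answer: √399397933713/8769 ≈ 72.070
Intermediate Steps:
U(r) = -1 (U(r) = 5 - 6 = -1)
L(R) = 12*R (L(R) = -4*R*(-3) = -(-12)*R = 12*R)
H(C, D) = 5193 (H(C, D) = 9 - 3*(12*(-1))³ = 9 - 3*(-12)³ = 9 - 3*(-1728) = 9 + 5184 = 5193)
√(H(1/(-100 - 45), -30) + (-2511 - 15809)/(-11547 + a)) = √(5193 + (-2511 - 15809)/(-11547 - 5991)) = √(5193 - 18320/(-17538)) = √(5193 - 18320*(-1/17538)) = √(5193 + 9160/8769) = √(45546577/8769) = √399397933713/8769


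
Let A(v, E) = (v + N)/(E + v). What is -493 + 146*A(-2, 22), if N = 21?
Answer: -3543/10 ≈ -354.30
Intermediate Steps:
A(v, E) = (21 + v)/(E + v) (A(v, E) = (v + 21)/(E + v) = (21 + v)/(E + v))
-493 + 146*A(-2, 22) = -493 + 146*((21 - 2)/(22 - 2)) = -493 + 146*(19/20) = -493 + 1387/10 = -3543/10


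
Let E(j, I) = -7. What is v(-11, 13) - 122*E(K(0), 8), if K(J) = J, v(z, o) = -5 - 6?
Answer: 843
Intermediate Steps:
v(z, o) = -11
v(-11, 13) - 122*E(K(0), 8) = -11 - 122*(-7) = -11 + 854 = 843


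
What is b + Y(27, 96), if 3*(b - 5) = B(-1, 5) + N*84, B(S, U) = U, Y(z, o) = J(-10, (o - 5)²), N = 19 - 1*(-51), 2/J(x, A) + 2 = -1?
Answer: 1966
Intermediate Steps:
J(x, A) = -⅔ (J(x, A) = 2/(-2 - 1) = 2/(-3) = 2*(-⅓) = -⅔)
N = 70 (N = 19 + 51 = 70)
Y(z, o) = -⅔
b = 5900/3 (b = 5 + (5 + 70*84)/3 = 5 + (5 + 5880)/3 = 5 + (⅓)*5885 = 5 + 5885/3 = 5900/3 ≈ 1966.7)
b + Y(27, 96) = 5900/3 - ⅔ = 1966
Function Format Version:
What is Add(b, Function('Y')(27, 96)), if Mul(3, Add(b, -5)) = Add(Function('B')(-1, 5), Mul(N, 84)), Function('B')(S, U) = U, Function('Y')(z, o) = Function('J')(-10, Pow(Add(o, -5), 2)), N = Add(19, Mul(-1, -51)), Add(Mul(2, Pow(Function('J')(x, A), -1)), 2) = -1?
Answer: 1966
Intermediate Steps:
Function('J')(x, A) = Rational(-2, 3) (Function('J')(x, A) = Mul(2, Pow(Add(-2, -1), -1)) = Mul(2, Pow(-3, -1)) = Mul(2, Rational(-1, 3)) = Rational(-2, 3))
N = 70 (N = Add(19, 51) = 70)
Function('Y')(z, o) = Rational(-2, 3)
b = Rational(5900, 3) (b = Add(5, Mul(Rational(1, 3), Add(5, Mul(70, 84)))) = Add(5, Mul(Rational(1, 3), Add(5, 5880))) = Add(5, Mul(Rational(1, 3), 5885)) = Add(5, Rational(5885, 3)) = Rational(5900, 3) ≈ 1966.7)
Add(b, Function('Y')(27, 96)) = Add(Rational(5900, 3), Rational(-2, 3)) = 1966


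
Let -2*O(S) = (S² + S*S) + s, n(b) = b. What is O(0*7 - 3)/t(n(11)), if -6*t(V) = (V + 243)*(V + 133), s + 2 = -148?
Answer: -11/1016 ≈ -0.010827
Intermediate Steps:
s = -150 (s = -2 - 148 = -150)
t(V) = -(133 + V)*(243 + V)/6 (t(V) = -(V + 243)*(V + 133)/6 = -(243 + V)*(133 + V)/6 = -(133 + V)*(243 + V)/6)
O(S) = 75 - S² (O(S) = -((S² + S*S) - 150)/2 = -((S² + S²) - 150)/2 = -(2*S² - 150)/2 = -(-150 + 2*S²)/2 = 75 - S²)
O(0*7 - 3)/t(n(11)) = (75 - (0*7 - 3)²)/(-10773/2 - 188/3*11 - ⅙*11²) = (75 - (0 - 3)²)/(-10773/2 - 2068/3 - ⅙*121) = (75 - 1*(-3)²)/(-10773/2 - 2068/3 - 121/6) = (75 - 1*9)/(-6096) = (75 - 9)*(-1/6096) = 66*(-1/6096) = -11/1016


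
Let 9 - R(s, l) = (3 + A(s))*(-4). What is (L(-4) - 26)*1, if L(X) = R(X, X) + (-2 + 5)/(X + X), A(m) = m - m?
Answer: -43/8 ≈ -5.3750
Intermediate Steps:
A(m) = 0
R(s, l) = 21 (R(s, l) = 9 - (3 + 0)*(-4) = 9 - 3*(-4) = 9 - 1*(-12) = 9 + 12 = 21)
L(X) = 21 + 3/(2*X) (L(X) = 21 + (-2 + 5)/(X + X) = 21 + 3/((2*X)) = 21 + 3*(1/(2*X)) = 21 + 3/(2*X))
(L(-4) - 26)*1 = ((21 + (3/2)/(-4)) - 26)*1 = ((21 + (3/2)*(-1/4)) - 26)*1 = ((21 - 3/8) - 26)*1 = (165/8 - 26)*1 = -43/8*1 = -43/8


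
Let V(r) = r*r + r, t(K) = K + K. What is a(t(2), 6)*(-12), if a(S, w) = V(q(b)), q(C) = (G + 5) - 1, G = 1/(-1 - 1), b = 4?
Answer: -189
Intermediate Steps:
t(K) = 2*K
G = -1/2 (G = 1/(-2) = -1/2 ≈ -0.50000)
q(C) = 7/2 (q(C) = (-1/2 + 5) - 1 = 9/2 - 1 = 7/2)
V(r) = r + r**2 (V(r) = r**2 + r = r + r**2)
a(S, w) = 63/4 (a(S, w) = 7*(1 + 7/2)/2 = (7/2)*(9/2) = 63/4)
a(t(2), 6)*(-12) = (63/4)*(-12) = -189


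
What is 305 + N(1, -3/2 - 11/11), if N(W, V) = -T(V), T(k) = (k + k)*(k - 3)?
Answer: 555/2 ≈ 277.50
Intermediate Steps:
T(k) = 2*k*(-3 + k) (T(k) = (2*k)*(-3 + k) = 2*k*(-3 + k))
N(W, V) = -2*V*(-3 + V)
305 + N(1, -3/2 - 11/11) = 305 + 2*(-3/2 - 11/11)*(3 - (-3/2 - 11/11)) = 305 + 2*(-3*½ - 11*1/11)*(3 - (-3*½ - 11*1/11)) = 305 + 2*(-3/2 - 1)*(3 - (-3/2 - 1)) = 305 + 2*(-5/2)*(3 - 1*(-5/2)) = 305 + 2*(-5/2)*(3 + 5/2) = 305 + 2*(-5/2)*(11/2) = 305 - 55/2 = 555/2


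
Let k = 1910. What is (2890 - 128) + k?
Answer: 4672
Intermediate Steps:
(2890 - 128) + k = (2890 - 128) + 1910 = 2762 + 1910 = 4672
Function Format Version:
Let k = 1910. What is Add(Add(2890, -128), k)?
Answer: 4672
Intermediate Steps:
Add(Add(2890, -128), k) = Add(Add(2890, -128), 1910) = Add(2762, 1910) = 4672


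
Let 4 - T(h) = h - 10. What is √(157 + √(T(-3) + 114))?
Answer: √(157 + √131) ≈ 12.979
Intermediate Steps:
T(h) = 14 - h (T(h) = 4 - (h - 10) = 4 - (-10 + h) = 4 + (10 - h) = 14 - h)
√(157 + √(T(-3) + 114)) = √(157 + √((14 - 1*(-3)) + 114)) = √(157 + √((14 + 3) + 114)) = √(157 + √(17 + 114)) = √(157 + √131)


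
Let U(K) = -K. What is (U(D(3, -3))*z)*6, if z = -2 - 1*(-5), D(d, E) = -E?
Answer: -54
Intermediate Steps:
z = 3 (z = -2 + 5 = 3)
(U(D(3, -3))*z)*6 = (-(-1)*(-3)*3)*6 = (-1*3*3)*6 = -3*3*6 = -9*6 = -54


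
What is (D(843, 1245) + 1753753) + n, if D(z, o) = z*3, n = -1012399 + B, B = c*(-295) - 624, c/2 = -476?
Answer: 1024099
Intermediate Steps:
c = -952 (c = 2*(-476) = -952)
B = 280216 (B = -952*(-295) - 624 = 280840 - 624 = 280216)
n = -732183 (n = -1012399 + 280216 = -732183)
D(z, o) = 3*z
(D(843, 1245) + 1753753) + n = (3*843 + 1753753) - 732183 = (2529 + 1753753) - 732183 = 1756282 - 732183 = 1024099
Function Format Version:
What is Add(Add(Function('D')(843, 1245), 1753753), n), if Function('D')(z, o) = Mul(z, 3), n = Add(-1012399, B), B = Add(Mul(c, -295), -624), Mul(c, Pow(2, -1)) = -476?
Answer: 1024099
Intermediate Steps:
c = -952 (c = Mul(2, -476) = -952)
B = 280216 (B = Add(Mul(-952, -295), -624) = Add(280840, -624) = 280216)
n = -732183 (n = Add(-1012399, 280216) = -732183)
Function('D')(z, o) = Mul(3, z)
Add(Add(Function('D')(843, 1245), 1753753), n) = Add(Add(Mul(3, 843), 1753753), -732183) = Add(Add(2529, 1753753), -732183) = Add(1756282, -732183) = 1024099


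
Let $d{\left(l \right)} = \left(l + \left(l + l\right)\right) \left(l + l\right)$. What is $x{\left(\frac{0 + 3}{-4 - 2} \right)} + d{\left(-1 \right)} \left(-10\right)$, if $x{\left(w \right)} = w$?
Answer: $- \frac{121}{2} \approx -60.5$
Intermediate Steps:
$d{\left(l \right)} = 6 l^{2}$ ($d{\left(l \right)} = \left(l + 2 l\right) 2 l = 3 l 2 l = 6 l^{2}$)
$x{\left(\frac{0 + 3}{-4 - 2} \right)} + d{\left(-1 \right)} \left(-10\right) = \frac{0 + 3}{-4 - 2} + 6 \left(-1\right)^{2} \left(-10\right) = \frac{3}{-6} + 6 \cdot 1 \left(-10\right) = 3 \left(- \frac{1}{6}\right) + 6 \left(-10\right) = - \frac{1}{2} - 60 = - \frac{121}{2}$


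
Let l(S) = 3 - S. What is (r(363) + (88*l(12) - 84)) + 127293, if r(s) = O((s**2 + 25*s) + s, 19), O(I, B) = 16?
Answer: 126433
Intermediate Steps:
r(s) = 16
(r(363) + (88*l(12) - 84)) + 127293 = (16 + (88*(3 - 1*12) - 84)) + 127293 = (16 + (88*(3 - 12) - 84)) + 127293 = (16 + (88*(-9) - 84)) + 127293 = (16 + (-792 - 84)) + 127293 = (16 - 876) + 127293 = -860 + 127293 = 126433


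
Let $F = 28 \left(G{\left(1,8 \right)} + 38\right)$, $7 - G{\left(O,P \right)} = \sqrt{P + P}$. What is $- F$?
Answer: $-1148$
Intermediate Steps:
$G{\left(O,P \right)} = 7 - \sqrt{2} \sqrt{P}$ ($G{\left(O,P \right)} = 7 - \sqrt{P + P} = 7 - \sqrt{2 P} = 7 - \sqrt{2} \sqrt{P}$)
$F = 1148$ ($F = 28 \left(\left(7 - \sqrt{2} \sqrt{8}\right) + 38\right) = 28 \left(\left(7 - \sqrt{2} \cdot 2 \sqrt{2}\right) + 38\right) = 28 \left(\left(7 - 4\right) + 38\right) = 28 \left(3 + 38\right) = 28 \cdot 41 = 1148$)
$- F = \left(-1\right) 1148 = -1148$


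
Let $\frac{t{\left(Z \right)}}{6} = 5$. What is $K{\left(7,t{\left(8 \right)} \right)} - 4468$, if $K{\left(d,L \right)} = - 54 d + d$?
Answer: $-4839$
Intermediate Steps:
$t{\left(Z \right)} = 30$ ($t{\left(Z \right)} = 6 \cdot 5 = 30$)
$K{\left(d,L \right)} = - 53 d$
$K{\left(7,t{\left(8 \right)} \right)} - 4468 = \left(-53\right) 7 - 4468 = -371 - 4468 = -4839$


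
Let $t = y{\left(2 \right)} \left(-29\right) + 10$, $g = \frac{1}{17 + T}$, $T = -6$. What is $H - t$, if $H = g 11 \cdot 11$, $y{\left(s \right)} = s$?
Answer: $59$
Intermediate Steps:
$g = \frac{1}{11}$ ($g = \frac{1}{17 - 6} = \frac{1}{11} \approx 0.090909$)
$t = -48$ ($t = 2 \left(-29\right) + 10 = -58 + 10 = -48$)
$H = 11$ ($H = \frac{1}{11} \cdot 11 \cdot 11 = 1 \cdot 11 = 11$)
$H - t = 11 - -48 = 11 + 48 = 59$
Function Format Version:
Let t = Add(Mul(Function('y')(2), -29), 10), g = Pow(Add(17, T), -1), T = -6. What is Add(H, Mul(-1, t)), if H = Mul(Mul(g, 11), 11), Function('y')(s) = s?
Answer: 59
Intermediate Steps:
g = Rational(1, 11) (g = Pow(Add(17, -6), -1) = Pow(11, -1) = Rational(1, 11) ≈ 0.090909)
t = -48 (t = Add(Mul(2, -29), 10) = Add(-58, 10) = -48)
H = 11 (H = Mul(Mul(Rational(1, 11), 11), 11) = Mul(1, 11) = 11)
Add(H, Mul(-1, t)) = Add(11, Mul(-1, -48)) = Add(11, 48) = 59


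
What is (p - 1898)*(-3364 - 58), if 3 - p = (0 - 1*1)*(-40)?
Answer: 6621570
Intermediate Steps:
p = -37 (p = 3 - (0 - 1*1)*(-40) = 3 - (0 - 1)*(-40) = 3 - (-1)*(-40) = 3 - 1*40 = 3 - 40 = -37)
(p - 1898)*(-3364 - 58) = (-37 - 1898)*(-3364 - 58) = -1935*(-3422) = 6621570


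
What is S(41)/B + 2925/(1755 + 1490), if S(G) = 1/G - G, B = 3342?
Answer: 13177925/14821213 ≈ 0.88913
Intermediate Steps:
S(41)/B + 2925/(1755 + 1490) = (1/41 - 1*41)/3342 + 2925/(1755 + 1490) = (1/41 - 41)*(1/3342) + 2925/3245 = -1680/41*1/3342 + 2925*(1/3245) = -280/22837 + 585/649 = 13177925/14821213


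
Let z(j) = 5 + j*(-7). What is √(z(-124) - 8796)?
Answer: I*√7923 ≈ 89.011*I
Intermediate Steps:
z(j) = 5 - 7*j
√(z(-124) - 8796) = √((5 - 7*(-124)) - 8796) = √((5 + 868) - 8796) = √(873 - 8796) = √(-7923) = I*√7923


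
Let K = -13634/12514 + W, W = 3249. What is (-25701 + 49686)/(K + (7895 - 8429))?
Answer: 11544165/1306226 ≈ 8.8378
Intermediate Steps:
K = 20322176/6257 (K = -13634/12514 + 3249 = -13634*1/12514 + 3249 = -6817/6257 + 3249 = 20322176/6257 ≈ 3247.9)
(-25701 + 49686)/(K + (7895 - 8429)) = (-25701 + 49686)/(20322176/6257 + (7895 - 8429)) = 23985/(20322176/6257 - 534) = 23985/(16980938/6257) = 23985*(6257/16980938) = 11544165/1306226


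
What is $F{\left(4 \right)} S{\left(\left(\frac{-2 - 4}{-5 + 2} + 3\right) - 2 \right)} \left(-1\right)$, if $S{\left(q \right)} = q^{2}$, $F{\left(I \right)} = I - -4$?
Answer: $-72$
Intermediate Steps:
$F{\left(I \right)} = 4 + I$ ($F{\left(I \right)} = I + 4 = 4 + I$)
$F{\left(4 \right)} S{\left(\left(\frac{-2 - 4}{-5 + 2} + 3\right) - 2 \right)} \left(-1\right) = \left(4 + 4\right) \left(\left(\frac{-2 - 4}{-5 + 2} + 3\right) - 2\right)^{2} \left(-1\right) = 8 \left(\left(- \frac{6}{-3} + 3\right) - 2\right)^{2} \left(-1\right) = 8 \left(\left(\left(-6\right) \left(- \frac{1}{3}\right) + 3\right) - 2\right)^{2} \left(-1\right) = 8 \left(\left(2 + 3\right) - 2\right)^{2} \left(-1\right) = 8 \left(5 - 2\right)^{2} \left(-1\right) = 8 \cdot 3^{2} \left(-1\right) = 8 \cdot 9 \left(-1\right) = 72 \left(-1\right) = -72$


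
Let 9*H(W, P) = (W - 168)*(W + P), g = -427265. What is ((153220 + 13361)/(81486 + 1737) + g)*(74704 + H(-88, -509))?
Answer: -362239670200992/9247 ≈ -3.9174e+10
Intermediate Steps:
H(W, P) = (-168 + W)*(P + W)/9 (H(W, P) = ((W - 168)*(W + P))/9 = ((-168 + W)*(P + W))/9 = (-168 + W)*(P + W)/9)
((153220 + 13361)/(81486 + 1737) + g)*(74704 + H(-88, -509)) = ((153220 + 13361)/(81486 + 1737) - 427265)*(74704 + (-56/3*(-509) - 56/3*(-88) + (⅑)*(-88)² + (⅑)*(-509)*(-88))) = (166581/83223 - 427265)*(74704 + (28504/3 + 4928/3 + (⅑)*7744 + 44792/9)) = (166581*(1/83223) - 427265)*(74704 + (28504/3 + 4928/3 + 7744/9 + 44792/9)) = (18509/9247 - 427265)*(74704 + 50944/3) = -3950900946/9247*275056/3 = -362239670200992/9247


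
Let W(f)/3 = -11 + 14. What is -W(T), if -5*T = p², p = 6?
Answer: -9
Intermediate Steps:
T = -36/5 (T = -⅕*6² = -⅕*36 = -36/5 ≈ -7.2000)
W(f) = 9 (W(f) = 3*(-11 + 14) = 3*3 = 9)
-W(T) = -1*9 = -9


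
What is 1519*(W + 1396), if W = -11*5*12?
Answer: 1117984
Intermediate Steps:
W = -660 (W = -55*12 = -660)
1519*(W + 1396) = 1519*(-660 + 1396) = 1519*736 = 1117984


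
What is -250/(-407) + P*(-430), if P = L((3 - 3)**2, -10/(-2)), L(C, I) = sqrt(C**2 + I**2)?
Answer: -874800/407 ≈ -2149.4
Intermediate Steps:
P = 5 (P = sqrt(((3 - 3)**2)**2 + (-10/(-2))**2) = sqrt((0**2)**2 + (-10*(-1/2))**2) = sqrt(0**2 + 5**2) = sqrt(0 + 25) = sqrt(25) = 5)
-250/(-407) + P*(-430) = -250/(-407) + 5*(-430) = -250*(-1/407) - 2150 = 250/407 - 2150 = -874800/407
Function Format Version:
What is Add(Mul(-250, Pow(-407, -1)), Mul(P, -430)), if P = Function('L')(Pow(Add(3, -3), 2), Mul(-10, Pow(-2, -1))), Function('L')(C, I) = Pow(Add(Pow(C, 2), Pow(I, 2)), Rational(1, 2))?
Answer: Rational(-874800, 407) ≈ -2149.4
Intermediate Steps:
P = 5 (P = Pow(Add(Pow(Pow(Add(3, -3), 2), 2), Pow(Mul(-10, Pow(-2, -1)), 2)), Rational(1, 2)) = Pow(Add(Pow(Pow(0, 2), 2), Pow(Mul(-10, Rational(-1, 2)), 2)), Rational(1, 2)) = Pow(Add(Pow(0, 2), Pow(5, 2)), Rational(1, 2)) = Pow(Add(0, 25), Rational(1, 2)) = Pow(25, Rational(1, 2)) = 5)
Add(Mul(-250, Pow(-407, -1)), Mul(P, -430)) = Add(Mul(-250, Pow(-407, -1)), Mul(5, -430)) = Add(Mul(-250, Rational(-1, 407)), -2150) = Add(Rational(250, 407), -2150) = Rational(-874800, 407)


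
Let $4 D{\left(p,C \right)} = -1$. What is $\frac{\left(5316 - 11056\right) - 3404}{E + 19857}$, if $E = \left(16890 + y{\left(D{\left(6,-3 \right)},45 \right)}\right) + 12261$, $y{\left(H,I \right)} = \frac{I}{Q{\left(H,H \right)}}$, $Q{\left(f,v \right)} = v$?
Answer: $- \frac{762}{4069} \approx -0.18727$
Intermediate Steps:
$D{\left(p,C \right)} = - \frac{1}{4}$ ($D{\left(p,C \right)} = \frac{1}{4} \left(-1\right) = - \frac{1}{4}$)
$y{\left(H,I \right)} = \frac{I}{H}$
$E = 28971$ ($E = \left(16890 + \frac{45}{- \frac{1}{4}}\right) + 12261 = \left(16890 + 45 \left(-4\right)\right) + 12261 = \left(16890 - 180\right) + 12261 = 16710 + 12261 = 28971$)
$\frac{\left(5316 - 11056\right) - 3404}{E + 19857} = \frac{\left(5316 - 11056\right) - 3404}{28971 + 19857} = \frac{-5740 - 3404}{48828} = \left(-9144\right) \frac{1}{48828} = - \frac{762}{4069}$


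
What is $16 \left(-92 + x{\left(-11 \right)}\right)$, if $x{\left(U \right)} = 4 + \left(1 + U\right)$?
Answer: $-1568$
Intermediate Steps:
$x{\left(U \right)} = 5 + U$
$16 \left(-92 + x{\left(-11 \right)}\right) = 16 \left(-92 + \left(5 - 11\right)\right) = 16 \left(-92 - 6\right) = 16 \left(-98\right) = -1568$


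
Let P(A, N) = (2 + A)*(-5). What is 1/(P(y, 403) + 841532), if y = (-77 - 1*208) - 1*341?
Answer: 1/844652 ≈ 1.1839e-6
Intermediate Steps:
y = -626 (y = (-77 - 208) - 341 = -285 - 341 = -626)
P(A, N) = -10 - 5*A
1/(P(y, 403) + 841532) = 1/((-10 - 5*(-626)) + 841532) = 1/((-10 + 3130) + 841532) = 1/(3120 + 841532) = 1/844652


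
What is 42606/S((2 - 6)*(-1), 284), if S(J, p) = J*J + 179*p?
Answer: 21303/25426 ≈ 0.83784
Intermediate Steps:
S(J, p) = J**2 + 179*p
42606/S((2 - 6)*(-1), 284) = 42606/(((2 - 6)*(-1))**2 + 179*284) = 42606/((-4*(-1))**2 + 50836) = 42606/(4**2 + 50836) = 42606/(16 + 50836) = 42606/50852 = 42606*(1/50852) = 21303/25426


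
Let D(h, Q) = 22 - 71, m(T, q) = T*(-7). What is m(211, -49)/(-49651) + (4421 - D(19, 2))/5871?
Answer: 10981497/13881001 ≈ 0.79112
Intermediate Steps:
m(T, q) = -7*T
D(h, Q) = -49
m(211, -49)/(-49651) + (4421 - D(19, 2))/5871 = -7*211/(-49651) + (4421 - 1*(-49))/5871 = -1477*(-1/49651) + (4421 + 49)*(1/5871) = 211/7093 + 4470*(1/5871) = 211/7093 + 1490/1957 = 10981497/13881001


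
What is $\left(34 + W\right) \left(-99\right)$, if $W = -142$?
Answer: $10692$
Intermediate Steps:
$\left(34 + W\right) \left(-99\right) = \left(34 - 142\right) \left(-99\right) = \left(-108\right) \left(-99\right) = 10692$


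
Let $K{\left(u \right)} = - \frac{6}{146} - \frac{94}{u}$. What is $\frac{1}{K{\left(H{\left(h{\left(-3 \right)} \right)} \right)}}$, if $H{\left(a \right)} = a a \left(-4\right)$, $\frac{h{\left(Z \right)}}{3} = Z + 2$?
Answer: $\frac{1314}{3377} \approx 0.3891$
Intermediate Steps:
$h{\left(Z \right)} = 6 + 3 Z$ ($h{\left(Z \right)} = 3 \left(Z + 2\right) = 3 \left(2 + Z\right) = 6 + 3 Z$)
$H{\left(a \right)} = - 4 a^{2}$ ($H{\left(a \right)} = a^{2} \left(-4\right) = - 4 a^{2}$)
$K{\left(u \right)} = - \frac{3}{73} - \frac{94}{u}$ ($K{\left(u \right)} = \left(-6\right) \frac{1}{146} - \frac{94}{u} = - \frac{3}{73} - \frac{94}{u}$)
$\frac{1}{K{\left(H{\left(h{\left(-3 \right)} \right)} \right)}} = \frac{1}{- \frac{3}{73} - \frac{94}{\left(-4\right) \left(6 + 3 \left(-3\right)\right)^{2}}} = \frac{1}{- \frac{3}{73} - \frac{94}{\left(-4\right) \left(6 - 9\right)^{2}}} = \frac{1}{- \frac{3}{73} - \frac{94}{\left(-4\right) \left(-3\right)^{2}}} = \frac{1}{- \frac{3}{73} - \frac{94}{\left(-4\right) 9}} = \frac{1}{- \frac{3}{73} - \frac{94}{-36}} = \frac{1}{- \frac{3}{73} - - \frac{47}{18}} = \frac{1}{- \frac{3}{73} + \frac{47}{18}} = \frac{1}{\frac{3377}{1314}} = \frac{1314}{3377}$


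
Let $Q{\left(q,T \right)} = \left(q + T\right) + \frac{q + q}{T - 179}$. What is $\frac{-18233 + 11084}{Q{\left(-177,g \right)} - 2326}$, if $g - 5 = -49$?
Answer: $\frac{531409}{189209} \approx 2.8086$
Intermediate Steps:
$g = -44$ ($g = 5 - 49 = -44$)
$Q{\left(q,T \right)} = T + q + \frac{2 q}{-179 + T}$ ($Q{\left(q,T \right)} = \left(T + q\right) + \frac{2 q}{-179 + T} = T + q + \frac{2 q}{-179 + T}$)
$\frac{-18233 + 11084}{Q{\left(-177,g \right)} - 2326} = \frac{-18233 + 11084}{\frac{\left(-44\right)^{2} - -7876 - -31329 - -7788}{-179 - 44} - 2326} = - \frac{7149}{\frac{1936 + 7876 + 31329 + 7788}{-223} - 2326} = - \frac{7149}{\left(- \frac{1}{223}\right) 48929 - 2326} = - \frac{7149}{- \frac{48929}{223} - 2326} = - \frac{7149}{- \frac{567627}{223}} = \left(-7149\right) \left(- \frac{223}{567627}\right) = \frac{531409}{189209}$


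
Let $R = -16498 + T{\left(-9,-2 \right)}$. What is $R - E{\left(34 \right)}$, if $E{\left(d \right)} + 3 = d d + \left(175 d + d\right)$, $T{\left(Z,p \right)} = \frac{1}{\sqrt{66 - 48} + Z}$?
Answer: $- \frac{165446}{7} - \frac{\sqrt{2}}{21} \approx -23635.0$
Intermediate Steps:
$T{\left(Z,p \right)} = \frac{1}{Z + 3 \sqrt{2}}$ ($T{\left(Z,p \right)} = \frac{1}{\sqrt{18} + Z} = \frac{1}{3 \sqrt{2} + Z} = \frac{1}{Z + 3 \sqrt{2}}$)
$E{\left(d \right)} = -3 + d^{2} + 176 d$ ($E{\left(d \right)} = -3 + \left(d d + \left(175 d + d\right)\right) = -3 + \left(d^{2} + 176 d\right) = -3 + d^{2} + 176 d$)
$R = -16498 + \frac{1}{-9 + 3 \sqrt{2}} \approx -16498.0$
$R - E{\left(34 \right)} = \left(- \frac{115487}{7} - \frac{\sqrt{2}}{21}\right) - \left(-3 + 34^{2} + 176 \cdot 34\right) = \left(- \frac{115487}{7} - \frac{\sqrt{2}}{21}\right) - \left(-3 + 1156 + 5984\right) = \left(- \frac{115487}{7} - \frac{\sqrt{2}}{21}\right) - 7137 = - \frac{165446}{7} - \frac{\sqrt{2}}{21}$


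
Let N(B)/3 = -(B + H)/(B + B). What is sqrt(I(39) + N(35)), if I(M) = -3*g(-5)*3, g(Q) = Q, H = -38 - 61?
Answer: sqrt(58485)/35 ≈ 6.9096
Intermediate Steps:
H = -99
I(M) = 45 (I(M) = -3*(-5)*3 = 15*3 = 45)
N(B) = -3*(-99 + B)/(2*B) (N(B) = 3*(-(B - 99)/(B + B)) = 3*(-(-99 + B)/(2*B)) = -3*(-99 + B)/(2*B))
sqrt(I(39) + N(35)) = sqrt(45 + (3/2)*(99 - 1*35)/35) = sqrt(45 + (3/2)*(1/35)*(99 - 35)) = sqrt(45 + (3/2)*(1/35)*64) = sqrt(45 + 96/35) = sqrt(1671/35) = sqrt(58485)/35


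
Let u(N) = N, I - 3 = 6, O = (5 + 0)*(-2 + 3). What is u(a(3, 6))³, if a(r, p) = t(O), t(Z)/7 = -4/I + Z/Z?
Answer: 42875/729 ≈ 58.813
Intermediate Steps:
O = 5 (O = 5*1 = 5)
I = 9 (I = 3 + 6 = 9)
t(Z) = 35/9 (t(Z) = 7*(-4/9 + Z/Z) = 7*(-4*⅑ + 1) = 7*(-4/9 + 1) = 7*(5/9) = 35/9)
a(r, p) = 35/9
u(a(3, 6))³ = (35/9)³ = 42875/729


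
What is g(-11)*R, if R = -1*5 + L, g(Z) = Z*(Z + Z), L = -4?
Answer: -2178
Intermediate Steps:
g(Z) = 2*Z² (g(Z) = Z*(2*Z) = 2*Z²)
R = -9 (R = -1*5 - 4 = -5 - 4 = -9)
g(-11)*R = (2*(-11)²)*(-9) = (2*121)*(-9) = 242*(-9) = -2178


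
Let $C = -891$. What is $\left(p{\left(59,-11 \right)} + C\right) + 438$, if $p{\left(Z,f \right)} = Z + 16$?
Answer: $-378$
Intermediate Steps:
$p{\left(Z,f \right)} = 16 + Z$
$\left(p{\left(59,-11 \right)} + C\right) + 438 = \left(\left(16 + 59\right) - 891\right) + 438 = \left(75 - 891\right) + 438 = -816 + 438 = -378$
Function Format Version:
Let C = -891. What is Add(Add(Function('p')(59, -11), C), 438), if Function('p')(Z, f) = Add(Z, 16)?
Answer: -378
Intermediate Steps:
Function('p')(Z, f) = Add(16, Z)
Add(Add(Function('p')(59, -11), C), 438) = Add(Add(Add(16, 59), -891), 438) = Add(Add(75, -891), 438) = Add(-816, 438) = -378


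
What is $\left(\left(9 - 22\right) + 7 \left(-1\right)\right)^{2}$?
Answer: $400$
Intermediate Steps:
$\left(\left(9 - 22\right) + 7 \left(-1\right)\right)^{2} = \left(\left(9 - 22\right) - 7\right)^{2} = \left(-13 - 7\right)^{2} = \left(-20\right)^{2} = 400$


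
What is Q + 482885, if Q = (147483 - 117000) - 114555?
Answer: 398813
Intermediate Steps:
Q = -84072 (Q = 30483 - 114555 = -84072)
Q + 482885 = -84072 + 482885 = 398813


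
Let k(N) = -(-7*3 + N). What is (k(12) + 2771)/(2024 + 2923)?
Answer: 2780/4947 ≈ 0.56196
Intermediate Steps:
k(N) = 21 - N (k(N) = -(-21 + N) = 21 - N)
(k(12) + 2771)/(2024 + 2923) = ((21 - 1*12) + 2771)/(2024 + 2923) = ((21 - 12) + 2771)/4947 = (9 + 2771)*(1/4947) = 2780*(1/4947) = 2780/4947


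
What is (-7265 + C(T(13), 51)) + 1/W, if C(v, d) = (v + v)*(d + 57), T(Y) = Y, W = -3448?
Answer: -15367737/3448 ≈ -4457.0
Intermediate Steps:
C(v, d) = 2*v*(57 + d) (C(v, d) = (2*v)*(57 + d) = 2*v*(57 + d))
(-7265 + C(T(13), 51)) + 1/W = (-7265 + 2*13*(57 + 51)) + 1/(-3448) = (-7265 + 2*13*108) - 1/3448 = (-7265 + 2808) - 1/3448 = -4457 - 1/3448 = -15367737/3448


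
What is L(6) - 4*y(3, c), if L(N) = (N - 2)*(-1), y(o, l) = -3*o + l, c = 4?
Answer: 16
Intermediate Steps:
y(o, l) = l - 3*o
L(N) = 2 - N (L(N) = (-2 + N)*(-1) = 2 - N)
L(6) - 4*y(3, c) = (2 - 1*6) - 4*(4 - 3*3) = (2 - 6) - 4*(4 - 9) = -4 - 4*(-5) = -4 + 20 = 16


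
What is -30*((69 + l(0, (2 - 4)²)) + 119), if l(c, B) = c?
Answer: -5640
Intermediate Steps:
-30*((69 + l(0, (2 - 4)²)) + 119) = -30*((69 + 0) + 119) = -30*(69 + 119) = -30*188 = -5640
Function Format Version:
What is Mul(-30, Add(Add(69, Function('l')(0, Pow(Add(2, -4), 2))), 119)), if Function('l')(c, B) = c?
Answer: -5640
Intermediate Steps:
Mul(-30, Add(Add(69, Function('l')(0, Pow(Add(2, -4), 2))), 119)) = Mul(-30, Add(Add(69, 0), 119)) = Mul(-30, Add(69, 119)) = Mul(-30, 188) = -5640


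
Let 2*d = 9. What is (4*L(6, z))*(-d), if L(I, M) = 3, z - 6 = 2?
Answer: -54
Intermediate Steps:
z = 8 (z = 6 + 2 = 8)
d = 9/2 (d = (½)*9 = 9/2 ≈ 4.5000)
(4*L(6, z))*(-d) = (4*3)*(-1*9/2) = 12*(-9/2) = -54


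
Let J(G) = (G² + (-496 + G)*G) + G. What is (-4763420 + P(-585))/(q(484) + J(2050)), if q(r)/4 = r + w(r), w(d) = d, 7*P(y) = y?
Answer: -33344525/51758854 ≈ -0.64423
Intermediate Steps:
P(y) = y/7
J(G) = G + G² + G*(-496 + G) (J(G) = (G² + G*(-496 + G)) + G = G + G² + G*(-496 + G))
q(r) = 8*r (q(r) = 4*(r + r) = 4*(2*r) = 8*r)
(-4763420 + P(-585))/(q(484) + J(2050)) = (-4763420 + (⅐)*(-585))/(8*484 + 2050*(-495 + 2*2050)) = (-4763420 - 585/7)/(3872 + 2050*(-495 + 4100)) = -33344525/(7*(3872 + 2050*3605)) = -33344525/(7*(3872 + 7390250)) = -33344525/7/7394122 = -33344525/7*1/7394122 = -33344525/51758854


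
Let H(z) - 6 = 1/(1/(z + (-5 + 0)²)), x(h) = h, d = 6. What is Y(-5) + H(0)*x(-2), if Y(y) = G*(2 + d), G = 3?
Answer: -38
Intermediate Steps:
Y(y) = 24 (Y(y) = 3*(2 + 6) = 3*8 = 24)
H(z) = 31 + z (H(z) = 6 + 1/(1/(z + (-5 + 0)²)) = 6 + 1/(1/(z + (-5)²)) = 6 + 1/(1/(z + 25)) = 6 + 1/(1/(25 + z)) = 6 + (25 + z) = 31 + z)
Y(-5) + H(0)*x(-2) = 24 + (31 + 0)*(-2) = 24 + 31*(-2) = 24 - 62 = -38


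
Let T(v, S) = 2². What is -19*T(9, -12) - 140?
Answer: -216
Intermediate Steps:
T(v, S) = 4
-19*T(9, -12) - 140 = -19*4 - 140 = -76 - 140 = -216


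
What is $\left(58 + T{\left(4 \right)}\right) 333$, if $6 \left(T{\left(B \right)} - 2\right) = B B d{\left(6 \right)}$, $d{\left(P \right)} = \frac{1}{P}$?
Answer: $20128$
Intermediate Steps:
$T{\left(B \right)} = 2 + \frac{B^{2}}{36}$ ($T{\left(B \right)} = 2 + \frac{B B \frac{1}{6}}{6} = 2 + \frac{B^{2} \cdot \frac{1}{6}}{6} = 2 + \frac{\frac{1}{6} B^{2}}{6} = 2 + \frac{B^{2}}{36}$)
$\left(58 + T{\left(4 \right)}\right) 333 = \left(58 + \left(2 + \frac{4^{2}}{36}\right)\right) 333 = \left(58 + \left(2 + \frac{1}{36} \cdot 16\right)\right) 333 = \left(58 + \left(2 + \frac{4}{9}\right)\right) 333 = \left(58 + \frac{22}{9}\right) 333 = \frac{544}{9} \cdot 333 = 20128$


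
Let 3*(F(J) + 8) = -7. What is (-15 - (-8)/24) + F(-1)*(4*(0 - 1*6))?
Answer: 700/3 ≈ 233.33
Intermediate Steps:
F(J) = -31/3 (F(J) = -8 + (1/3)*(-7) = -8 - 7/3 = -31/3)
(-15 - (-8)/24) + F(-1)*(4*(0 - 1*6)) = (-15 - (-8)/24) - 124*(0 - 1*6)/3 = (-15 - (-8)/24) - 124*(0 - 6)/3 = (-15 - 1*(-1/3)) - 124*(-6)/3 = (-15 + 1/3) - 31/3*(-24) = -44/3 + 248 = 700/3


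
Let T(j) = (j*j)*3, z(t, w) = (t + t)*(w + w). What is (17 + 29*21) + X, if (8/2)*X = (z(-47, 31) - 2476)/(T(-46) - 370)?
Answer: 1870076/2989 ≈ 625.65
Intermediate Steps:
z(t, w) = 4*t*w (z(t, w) = (2*t)*(2*w) = 4*t*w)
T(j) = 3*j**2 (T(j) = j**2*3 = 3*j**2)
X = -1038/2989 (X = ((4*(-47)*31 - 2476)/(3*(-46)**2 - 370))/4 = ((-5828 - 2476)/(3*2116 - 370))/4 = (-8304/(6348 - 370))/4 = (-8304/5978)/4 = (-8304*1/5978)/4 = (1/4)*(-4152/2989) = -1038/2989 ≈ -0.34727)
(17 + 29*21) + X = (17 + 29*21) - 1038/2989 = (17 + 609) - 1038/2989 = 626 - 1038/2989 = 1870076/2989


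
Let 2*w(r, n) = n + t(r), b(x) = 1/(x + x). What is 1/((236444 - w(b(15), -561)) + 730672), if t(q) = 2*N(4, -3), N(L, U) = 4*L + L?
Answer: 2/1934753 ≈ 1.0337e-6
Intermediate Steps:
b(x) = 1/(2*x)
N(L, U) = 5*L
t(q) = 40 (t(q) = 2*(5*4) = 2*20 = 40)
w(r, n) = 20 + n/2 (w(r, n) = (n + 40)/2 = (40 + n)/2 = 20 + n/2)
1/((236444 - w(b(15), -561)) + 730672) = 1/((236444 - (20 + (½)*(-561))) + 730672) = 1/((236444 - (20 - 561/2)) + 730672) = 1/((236444 - 1*(-521/2)) + 730672) = 1/((236444 + 521/2) + 730672) = 1/(473409/2 + 730672) = 1/(1934753/2) = 2/1934753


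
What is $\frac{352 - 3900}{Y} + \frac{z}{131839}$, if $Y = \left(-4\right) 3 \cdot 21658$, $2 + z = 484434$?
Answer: $\frac{31592425961}{8566107186} \approx 3.6881$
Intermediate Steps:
$z = 484432$ ($z = -2 + 484434 = 484432$)
$Y = -259896$ ($Y = \left(-12\right) 21658 = -259896$)
$\frac{352 - 3900}{Y} + \frac{z}{131839} = \frac{352 - 3900}{-259896} + \frac{484432}{131839} = \left(352 - 3900\right) \left(- \frac{1}{259896}\right) + 484432 \cdot \frac{1}{131839} = \left(-3548\right) \left(- \frac{1}{259896}\right) + \frac{484432}{131839} = \frac{887}{64974} + \frac{484432}{131839} = \frac{31592425961}{8566107186}$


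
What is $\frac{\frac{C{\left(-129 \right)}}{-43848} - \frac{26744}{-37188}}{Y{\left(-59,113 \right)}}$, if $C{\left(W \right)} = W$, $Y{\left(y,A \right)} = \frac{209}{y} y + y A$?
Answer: $- \frac{1211387}{10833889136} \approx -0.00011181$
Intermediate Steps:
$Y{\left(y,A \right)} = 209 + A y$
$\frac{\frac{C{\left(-129 \right)}}{-43848} - \frac{26744}{-37188}}{Y{\left(-59,113 \right)}} = \frac{- \frac{129}{-43848} - \frac{26744}{-37188}}{209 + 113 \left(-59\right)} = \frac{\left(-129\right) \left(- \frac{1}{43848}\right) - - \frac{6686}{9297}}{209 - 6667} = \frac{\frac{43}{14616} + \frac{6686}{9297}}{-6458} = \frac{1211387}{1677592} \left(- \frac{1}{6458}\right) = - \frac{1211387}{10833889136}$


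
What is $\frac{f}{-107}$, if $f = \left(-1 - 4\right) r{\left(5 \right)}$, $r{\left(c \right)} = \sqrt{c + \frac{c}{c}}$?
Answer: $\frac{5 \sqrt{6}}{107} \approx 0.11446$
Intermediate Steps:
$r{\left(c \right)} = \sqrt{1 + c}$ ($r{\left(c \right)} = \sqrt{c + 1} = \sqrt{1 + c}$)
$f = - 5 \sqrt{6}$ ($f = \left(-1 - 4\right) \sqrt{1 + 5} = - 5 \sqrt{6} \approx -12.247$)
$\frac{f}{-107} = \frac{\left(-5\right) \sqrt{6}}{-107} = - \frac{\left(-5\right) \sqrt{6}}{107} = \frac{5 \sqrt{6}}{107}$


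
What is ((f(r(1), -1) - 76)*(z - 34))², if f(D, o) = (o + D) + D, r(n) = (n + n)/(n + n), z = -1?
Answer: 6890625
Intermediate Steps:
r(n) = 1 (r(n) = (2*n)/((2*n)) = (2*n)*(1/(2*n)) = 1)
f(D, o) = o + 2*D (f(D, o) = (D + o) + D = o + 2*D)
((f(r(1), -1) - 76)*(z - 34))² = (((-1 + 2*1) - 76)*(-1 - 34))² = (((-1 + 2) - 76)*(-35))² = ((1 - 76)*(-35))² = (-75*(-35))² = 2625² = 6890625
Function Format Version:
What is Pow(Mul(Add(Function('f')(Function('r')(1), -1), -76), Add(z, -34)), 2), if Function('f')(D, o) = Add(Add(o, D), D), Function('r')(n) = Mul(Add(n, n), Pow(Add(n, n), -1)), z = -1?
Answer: 6890625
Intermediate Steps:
Function('r')(n) = 1 (Function('r')(n) = Mul(Mul(2, n), Pow(Mul(2, n), -1)) = Mul(Mul(2, n), Mul(Rational(1, 2), Pow(n, -1))) = 1)
Function('f')(D, o) = Add(o, Mul(2, D)) (Function('f')(D, o) = Add(Add(D, o), D) = Add(o, Mul(2, D)))
Pow(Mul(Add(Function('f')(Function('r')(1), -1), -76), Add(z, -34)), 2) = Pow(Mul(Add(Add(-1, Mul(2, 1)), -76), Add(-1, -34)), 2) = Pow(Mul(Add(Add(-1, 2), -76), -35), 2) = Pow(Mul(Add(1, -76), -35), 2) = Pow(Mul(-75, -35), 2) = Pow(2625, 2) = 6890625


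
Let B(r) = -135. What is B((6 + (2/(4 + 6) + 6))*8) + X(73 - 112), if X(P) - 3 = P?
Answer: -171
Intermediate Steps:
X(P) = 3 + P
B((6 + (2/(4 + 6) + 6))*8) + X(73 - 112) = -135 + (3 + (73 - 112)) = -135 + (3 - 39) = -135 - 36 = -171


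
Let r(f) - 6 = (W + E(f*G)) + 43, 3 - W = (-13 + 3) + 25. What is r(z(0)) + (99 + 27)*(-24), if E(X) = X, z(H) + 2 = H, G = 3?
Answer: -2993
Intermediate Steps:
z(H) = -2 + H
W = -12 (W = 3 - ((-13 + 3) + 25) = 3 - (-10 + 25) = 3 - 1*15 = 3 - 15 = -12)
r(f) = 37 + 3*f (r(f) = 6 + ((-12 + f*3) + 43) = 6 + ((-12 + 3*f) + 43) = 6 + (31 + 3*f) = 37 + 3*f)
r(z(0)) + (99 + 27)*(-24) = (37 + 3*(-2 + 0)) + (99 + 27)*(-24) = (37 + 3*(-2)) + 126*(-24) = (37 - 6) - 3024 = 31 - 3024 = -2993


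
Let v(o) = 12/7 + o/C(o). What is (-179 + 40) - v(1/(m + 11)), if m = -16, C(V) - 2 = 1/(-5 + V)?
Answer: -231293/1645 ≈ -140.60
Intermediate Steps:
C(V) = 2 + 1/(-5 + V)
v(o) = 12/7 + o*(-5 + o)/(-9 + 2*o) (v(o) = 12/7 + o/(((-9 + 2*o)/(-5 + o))) = 12*(⅐) + o*((-5 + o)/(-9 + 2*o)) = 12/7 + o*(-5 + o)/(-9 + 2*o))
(-179 + 40) - v(1/(m + 11)) = (-179 + 40) - (-108 - 11/(-16 + 11) + 7*(1/(-16 + 11))²)/(7*(-9 + 2/(-16 + 11))) = -139 - (-108 - 11/(-5) + 7*(1/(-5))²)/(7*(-9 + 2/(-5))) = -139 - (-108 - 11*(-⅕) + 7*(-⅕)²)/(7*(-9 + 2*(-⅕))) = -139 - (-108 + 11/5 + 7*(1/25))/(7*(-9 - ⅖)) = -139 - (-108 + 11/5 + 7/25)/(7*(-47/5)) = -139 - (-5)*(-2638)/(7*47*25) = -139 - 1*2638/1645 = -139 - 2638/1645 = -231293/1645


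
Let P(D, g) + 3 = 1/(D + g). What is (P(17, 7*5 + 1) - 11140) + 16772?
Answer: 298338/53 ≈ 5629.0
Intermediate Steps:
P(D, g) = -3 + 1/(D + g)
(P(17, 7*5 + 1) - 11140) + 16772 = ((1 - 3*17 - 3*(7*5 + 1))/(17 + (7*5 + 1)) - 11140) + 16772 = ((1 - 51 - 3*(35 + 1))/(17 + (35 + 1)) - 11140) + 16772 = ((1 - 51 - 3*36)/(17 + 36) - 11140) + 16772 = ((1 - 51 - 108)/53 - 11140) + 16772 = ((1/53)*(-158) - 11140) + 16772 = (-158/53 - 11140) + 16772 = -590578/53 + 16772 = 298338/53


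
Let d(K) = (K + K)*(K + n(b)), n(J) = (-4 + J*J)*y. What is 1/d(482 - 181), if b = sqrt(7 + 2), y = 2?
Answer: 1/187222 ≈ 5.3413e-6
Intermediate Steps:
b = 3 (b = sqrt(9) = 3)
n(J) = -8 + 2*J**2 (n(J) = (-4 + J*J)*2 = (-4 + J**2)*2 = -8 + 2*J**2)
d(K) = 2*K*(10 + K) (d(K) = (K + K)*(K + (-8 + 2*3**2)) = (2*K)*(K + (-8 + 2*9)) = (2*K)*(K + (-8 + 18)) = (2*K)*(K + 10) = (2*K)*(10 + K) = 2*K*(10 + K))
1/d(482 - 181) = 1/(2*(482 - 181)*(10 + (482 - 181))) = 1/(2*301*(10 + 301)) = 1/(2*301*311) = 1/187222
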